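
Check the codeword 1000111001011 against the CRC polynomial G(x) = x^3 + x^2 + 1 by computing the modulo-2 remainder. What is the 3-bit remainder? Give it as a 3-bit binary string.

000

Modulo-2 division of 1000111001011 by 1101:
  pos 0: 1000 XOR 1101 = 0101
  pos 1: 1011 XOR 1101 = 0110
  pos 2: 1101 XOR 1101 = 0000
  pos 6: 1001 XOR 1101 = 0100
  pos 7: 1000 XOR 1101 = 0101
  pos 8: 1011 XOR 1101 = 0110
  pos 9: 1101 XOR 1101 = 0000
Remainder = 000 (zero — the frame passes the CRC check).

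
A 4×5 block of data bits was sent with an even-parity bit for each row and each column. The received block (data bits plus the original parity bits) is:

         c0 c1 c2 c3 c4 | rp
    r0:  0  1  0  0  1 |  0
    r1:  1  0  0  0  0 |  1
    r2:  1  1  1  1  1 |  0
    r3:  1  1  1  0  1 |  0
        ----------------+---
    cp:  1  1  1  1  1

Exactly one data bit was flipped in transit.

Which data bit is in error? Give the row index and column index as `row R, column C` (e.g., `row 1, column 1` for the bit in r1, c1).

row 2, column 2

Recompute each row's even parity and compare to rp:
  r0: data parity 0, sent rp 0 → ok
  r1: data parity 1, sent rp 1 → ok
  r2: data parity 1, sent rp 0 → mismatch
  r3: data parity 0, sent rp 0 → ok
Recompute each column's even parity and compare to cp:
  c0: data parity 1, sent cp 1 → ok
  c1: data parity 1, sent cp 1 → ok
  c2: data parity 0, sent cp 1 → mismatch
  c3: data parity 1, sent cp 1 → ok
  c4: data parity 1, sent cp 1 → ok
Exactly one row (r2) and one column (c2) fail → the flipped bit is at their intersection.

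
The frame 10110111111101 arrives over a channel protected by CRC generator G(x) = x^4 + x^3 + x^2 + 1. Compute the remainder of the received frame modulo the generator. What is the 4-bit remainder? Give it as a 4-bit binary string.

0001

Modulo-2 division of 10110111111101 by 11101:
  pos 0: 10110 XOR 11101 = 01011
  pos 1: 10111 XOR 11101 = 01010
  pos 2: 10101 XOR 11101 = 01000
  pos 3: 10001 XOR 11101 = 01100
  pos 4: 11001 XOR 11101 = 00100
  pos 6: 10011 XOR 11101 = 01110
  pos 7: 11101 XOR 11101 = 00000
Remainder = 0001 (nonzero — an error is detected).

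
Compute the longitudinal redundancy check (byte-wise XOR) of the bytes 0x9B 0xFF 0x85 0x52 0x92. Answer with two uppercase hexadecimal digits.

XOR the bytes together:
  start with 0x9B
  0x9B ⊕ 0xFF = 0x64
  0x64 ⊕ 0x85 = 0xE1
  0xE1 ⊕ 0x52 = 0xB3
  0xB3 ⊕ 0x92 = 0x21

21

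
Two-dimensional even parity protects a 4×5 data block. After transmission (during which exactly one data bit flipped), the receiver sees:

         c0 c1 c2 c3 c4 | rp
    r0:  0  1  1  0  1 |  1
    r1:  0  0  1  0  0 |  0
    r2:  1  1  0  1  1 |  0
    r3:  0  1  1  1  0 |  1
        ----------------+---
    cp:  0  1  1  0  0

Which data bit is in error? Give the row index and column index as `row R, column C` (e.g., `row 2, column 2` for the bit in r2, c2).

Recompute each row's even parity and compare to rp:
  r0: data parity 1, sent rp 1 → ok
  r1: data parity 1, sent rp 0 → mismatch
  r2: data parity 0, sent rp 0 → ok
  r3: data parity 1, sent rp 1 → ok
Recompute each column's even parity and compare to cp:
  c0: data parity 1, sent cp 0 → mismatch
  c1: data parity 1, sent cp 1 → ok
  c2: data parity 1, sent cp 1 → ok
  c3: data parity 0, sent cp 0 → ok
  c4: data parity 0, sent cp 0 → ok
Exactly one row (r1) and one column (c0) fail → the flipped bit is at their intersection.

row 1, column 0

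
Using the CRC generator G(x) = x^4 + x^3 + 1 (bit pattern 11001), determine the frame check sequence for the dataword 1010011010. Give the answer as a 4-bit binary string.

Append 4 zeros: 10100110100000. Divide by 11001 (XOR where the leading bit is 1):
  pos 0: 10100 XOR 11001 = 01101
  pos 1: 11011 XOR 11001 = 00010
  pos 4: 10101 XOR 11001 = 01100
  pos 5: 11000 XOR 11001 = 00001
  pos 9: 10000 XOR 11001 = 01001
Remainder (last 4 bits) = 1001. This is the CRC / FCS.

1001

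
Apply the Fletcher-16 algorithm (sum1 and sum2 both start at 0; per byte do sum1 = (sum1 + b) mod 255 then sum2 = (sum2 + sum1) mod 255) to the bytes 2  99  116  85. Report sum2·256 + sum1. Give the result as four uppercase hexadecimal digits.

Running sums (mod 255):
  after byte 0 (2): sum1=2, sum2=2
  after byte 1 (99): sum1=101, sum2=103
  after byte 2 (116): sum1=217, sum2=65
  after byte 3 (85): sum1=47, sum2=112
Checksum = sum2·256 + sum1 = 112·256 + 47 = 28719 = 0x702F.

702F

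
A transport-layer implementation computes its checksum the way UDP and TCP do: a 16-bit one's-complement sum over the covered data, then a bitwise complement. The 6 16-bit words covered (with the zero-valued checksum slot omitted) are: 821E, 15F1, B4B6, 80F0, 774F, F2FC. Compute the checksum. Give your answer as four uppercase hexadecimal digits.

C7FC

One's-complement addition (fold any carry out of bit 15 back into bit 0):
  0x821E + 0x15F1 = 0x0980F
  0x980F + 0xB4B6 = 0x14CC5 → wrap carry → 0x4CC6
  0x4CC6 + 0x80F0 = 0x0CDB6
  0xCDB6 + 0x774F = 0x14505 → wrap carry → 0x4506
  0x4506 + 0xF2FC = 0x13802 → wrap carry → 0x3803
One's-complement sum = 0x3803.
Checksum = ~0x3803 & 0xFFFF = 0xC7FC.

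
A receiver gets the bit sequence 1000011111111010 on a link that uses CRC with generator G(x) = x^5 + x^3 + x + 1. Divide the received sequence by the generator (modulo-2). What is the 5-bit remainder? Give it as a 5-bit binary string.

Modulo-2 division of 1000011111111010 by 101011:
  pos 0: 100001 XOR 101011 = 001010
  pos 2: 101011 XOR 101011 = 000000
  pos 8: 111110 XOR 101011 = 010101
  pos 9: 101011 XOR 101011 = 000000
Remainder = 00000 (zero — the frame passes the CRC check).

00000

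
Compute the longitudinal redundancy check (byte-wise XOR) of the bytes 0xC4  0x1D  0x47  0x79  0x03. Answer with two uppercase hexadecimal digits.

E4

XOR the bytes together:
  start with 0xC4
  0xC4 ⊕ 0x1D = 0xD9
  0xD9 ⊕ 0x47 = 0x9E
  0x9E ⊕ 0x79 = 0xE7
  0xE7 ⊕ 0x03 = 0xE4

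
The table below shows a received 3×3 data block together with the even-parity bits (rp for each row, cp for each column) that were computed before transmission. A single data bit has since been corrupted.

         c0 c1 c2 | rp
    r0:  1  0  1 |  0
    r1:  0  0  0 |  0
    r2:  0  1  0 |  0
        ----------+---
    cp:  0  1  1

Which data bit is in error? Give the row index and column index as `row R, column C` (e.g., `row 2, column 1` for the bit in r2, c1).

Recompute each row's even parity and compare to rp:
  r0: data parity 0, sent rp 0 → ok
  r1: data parity 0, sent rp 0 → ok
  r2: data parity 1, sent rp 0 → mismatch
Recompute each column's even parity and compare to cp:
  c0: data parity 1, sent cp 0 → mismatch
  c1: data parity 1, sent cp 1 → ok
  c2: data parity 1, sent cp 1 → ok
Exactly one row (r2) and one column (c0) fail → the flipped bit is at their intersection.

row 2, column 0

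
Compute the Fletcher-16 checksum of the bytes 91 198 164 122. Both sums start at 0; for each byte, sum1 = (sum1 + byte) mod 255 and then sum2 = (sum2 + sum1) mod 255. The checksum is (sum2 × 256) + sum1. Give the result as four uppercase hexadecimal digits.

8541

Running sums (mod 255):
  after byte 0 (91): sum1=91, sum2=91
  after byte 1 (198): sum1=34, sum2=125
  after byte 2 (164): sum1=198, sum2=68
  after byte 3 (122): sum1=65, sum2=133
Checksum = sum2·256 + sum1 = 133·256 + 65 = 34113 = 0x8541.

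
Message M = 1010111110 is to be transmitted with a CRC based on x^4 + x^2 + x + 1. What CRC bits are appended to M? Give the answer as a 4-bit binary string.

Append 4 zeros: 10101111100000. Divide by 10111 (XOR where the leading bit is 1):
  pos 0: 10101 XOR 10111 = 00010
  pos 3: 10111 XOR 10111 = 00000
  pos 8: 10000 XOR 10111 = 00111
Remainder (last 4 bits) = 1110. This is the CRC / FCS.

1110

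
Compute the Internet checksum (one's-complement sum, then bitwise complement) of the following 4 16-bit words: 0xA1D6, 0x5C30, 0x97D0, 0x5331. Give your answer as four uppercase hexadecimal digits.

16F7

One's-complement addition (fold any carry out of bit 15 back into bit 0):
  0xA1D6 + 0x5C30 = 0x0FE06
  0xFE06 + 0x97D0 = 0x195D6 → wrap carry → 0x95D7
  0x95D7 + 0x5331 = 0x0E908
One's-complement sum = 0xE908.
Checksum = ~0xE908 & 0xFFFF = 0x16F7.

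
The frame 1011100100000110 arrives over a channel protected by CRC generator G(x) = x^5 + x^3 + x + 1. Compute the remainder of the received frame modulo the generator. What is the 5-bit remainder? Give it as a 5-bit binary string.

Modulo-2 division of 1011100100000110 by 101011:
  pos 0: 101110 XOR 101011 = 000101
  pos 3: 101010 XOR 101011 = 000001
  pos 8: 100001 XOR 101011 = 001010
  pos 10: 101010 XOR 101011 = 000001
Remainder = 00001 (nonzero — an error is detected).

00001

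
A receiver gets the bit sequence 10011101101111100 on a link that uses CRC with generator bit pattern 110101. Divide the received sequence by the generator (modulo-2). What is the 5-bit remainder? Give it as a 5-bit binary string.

00100

Modulo-2 division of 10011101101111100 by 110101:
  pos 0: 100111 XOR 110101 = 010010
  pos 1: 100100 XOR 110101 = 010001
  pos 2: 100011 XOR 110101 = 010110
  pos 3: 101101 XOR 110101 = 011000
  pos 4: 110000 XOR 110101 = 000101
  pos 7: 101111 XOR 110101 = 011010
  pos 8: 110101 XOR 110101 = 000000
Remainder = 00100 (nonzero — an error is detected).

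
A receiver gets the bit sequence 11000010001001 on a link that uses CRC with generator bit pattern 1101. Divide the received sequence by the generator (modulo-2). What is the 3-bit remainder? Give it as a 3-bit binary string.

Modulo-2 division of 11000010001001 by 1101:
  pos 0: 1100 XOR 1101 = 0001
  pos 3: 1001 XOR 1101 = 0100
  pos 4: 1000 XOR 1101 = 0101
  pos 5: 1010 XOR 1101 = 0111
  pos 6: 1110 XOR 1101 = 0011
  pos 8: 1110 XOR 1101 = 0011
  pos 10: 1101 XOR 1101 = 0000
Remainder = 000 (zero — the frame passes the CRC check).

000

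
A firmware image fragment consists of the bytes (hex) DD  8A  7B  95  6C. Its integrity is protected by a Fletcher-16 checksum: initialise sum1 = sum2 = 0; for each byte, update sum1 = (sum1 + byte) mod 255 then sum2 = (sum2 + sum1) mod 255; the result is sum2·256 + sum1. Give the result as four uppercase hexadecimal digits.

Running sums (mod 255):
  after byte 0 (DD): sum1=221, sum2=221
  after byte 1 (8A): sum1=104, sum2=70
  after byte 2 (7B): sum1=227, sum2=42
  after byte 3 (95): sum1=121, sum2=163
  after byte 4 (6C): sum1=229, sum2=137
Checksum = sum2·256 + sum1 = 137·256 + 229 = 35301 = 0x89E5.

89E5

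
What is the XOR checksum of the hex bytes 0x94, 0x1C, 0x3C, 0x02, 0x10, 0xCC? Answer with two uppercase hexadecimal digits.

XOR the bytes together:
  start with 0x94
  0x94 ⊕ 0x1C = 0x88
  0x88 ⊕ 0x3C = 0xB4
  0xB4 ⊕ 0x02 = 0xB6
  0xB6 ⊕ 0x10 = 0xA6
  0xA6 ⊕ 0xCC = 0x6A

6A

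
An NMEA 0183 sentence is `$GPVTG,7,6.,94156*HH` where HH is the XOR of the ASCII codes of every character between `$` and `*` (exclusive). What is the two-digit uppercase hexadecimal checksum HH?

6E

XOR the ASCII codes of the payload characters:
  'G' = 0x47 → acc = 0x47
  'P' = 0x50 → acc = 0x17
  'V' = 0x56 → acc = 0x41
  'T' = 0x54 → acc = 0x15
  'G' = 0x47 → acc = 0x52
  ',' = 0x2C → acc = 0x7E
  '7' = 0x37 → acc = 0x49
  ',' = 0x2C → acc = 0x65
  '6' = 0x36 → acc = 0x53
  '.' = 0x2E → acc = 0x7D
  ',' = 0x2C → acc = 0x51
  '9' = 0x39 → acc = 0x68
  '4' = 0x34 → acc = 0x5C
  '1' = 0x31 → acc = 0x6D
  '5' = 0x35 → acc = 0x58
  '6' = 0x36 → acc = 0x6E
Checksum = 0x6E.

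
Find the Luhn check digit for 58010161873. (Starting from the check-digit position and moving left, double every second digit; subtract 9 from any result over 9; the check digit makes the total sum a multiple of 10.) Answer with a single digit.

5

Partial digits right→left: 3 7 8 1 6 1 0 1 0 8 5
Double every second digit counting from the check-digit position (so the 1st, 3rd, 5th, ... of the partial from the right).
  doubled (with −9 where >9): 6 7 3 0 0 1 → sum 17
  kept as-is: 7 1 1 1 8 → sum 18
Total = 17 + 18 = 35.
Check digit = (10 − (35 mod 10)) mod 10 = 5.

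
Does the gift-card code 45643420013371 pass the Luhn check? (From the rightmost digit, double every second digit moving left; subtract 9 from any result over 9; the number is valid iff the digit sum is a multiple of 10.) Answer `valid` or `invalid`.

From the right, keep odd positions and double even positions (subtract 9 from any doubled value over 9):
  doubled (positions 2,4,...): 5 6 0 4 6 3 8 → sum 32
  kept (positions 1,3,...): 1 3 1 0 4 4 5 → sum 18
Total = 50.
50 mod 10 = 0, so the number is valid.

valid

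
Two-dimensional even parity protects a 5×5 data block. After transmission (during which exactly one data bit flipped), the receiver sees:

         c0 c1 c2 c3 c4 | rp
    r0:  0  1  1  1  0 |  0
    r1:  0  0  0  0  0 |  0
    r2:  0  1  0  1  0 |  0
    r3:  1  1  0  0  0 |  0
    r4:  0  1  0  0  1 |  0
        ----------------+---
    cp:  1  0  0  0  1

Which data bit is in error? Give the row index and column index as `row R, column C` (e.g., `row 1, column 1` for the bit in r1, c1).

Recompute each row's even parity and compare to rp:
  r0: data parity 1, sent rp 0 → mismatch
  r1: data parity 0, sent rp 0 → ok
  r2: data parity 0, sent rp 0 → ok
  r3: data parity 0, sent rp 0 → ok
  r4: data parity 0, sent rp 0 → ok
Recompute each column's even parity and compare to cp:
  c0: data parity 1, sent cp 1 → ok
  c1: data parity 0, sent cp 0 → ok
  c2: data parity 1, sent cp 0 → mismatch
  c3: data parity 0, sent cp 0 → ok
  c4: data parity 1, sent cp 1 → ok
Exactly one row (r0) and one column (c2) fail → the flipped bit is at their intersection.

row 0, column 2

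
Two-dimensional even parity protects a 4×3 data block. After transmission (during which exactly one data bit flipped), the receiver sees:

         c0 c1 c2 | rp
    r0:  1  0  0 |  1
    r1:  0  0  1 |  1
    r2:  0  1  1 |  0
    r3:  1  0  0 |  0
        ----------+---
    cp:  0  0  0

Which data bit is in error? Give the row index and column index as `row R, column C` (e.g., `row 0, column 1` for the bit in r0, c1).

row 3, column 1

Recompute each row's even parity and compare to rp:
  r0: data parity 1, sent rp 1 → ok
  r1: data parity 1, sent rp 1 → ok
  r2: data parity 0, sent rp 0 → ok
  r3: data parity 1, sent rp 0 → mismatch
Recompute each column's even parity and compare to cp:
  c0: data parity 0, sent cp 0 → ok
  c1: data parity 1, sent cp 0 → mismatch
  c2: data parity 0, sent cp 0 → ok
Exactly one row (r3) and one column (c1) fail → the flipped bit is at their intersection.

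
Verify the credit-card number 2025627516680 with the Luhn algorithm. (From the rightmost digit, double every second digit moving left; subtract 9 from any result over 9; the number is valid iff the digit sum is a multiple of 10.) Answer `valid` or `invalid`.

From the right, keep odd positions and double even positions (subtract 9 from any doubled value over 9):
  doubled (positions 2,4,...): 7 3 1 4 1 0 → sum 16
  kept (positions 1,3,...): 0 6 1 7 6 2 2 → sum 24
Total = 40.
40 mod 10 = 0, so the number is valid.

valid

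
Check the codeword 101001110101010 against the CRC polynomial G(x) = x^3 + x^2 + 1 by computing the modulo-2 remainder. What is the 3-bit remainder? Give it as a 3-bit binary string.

Modulo-2 division of 101001110101010 by 1101:
  pos 0: 1010 XOR 1101 = 0111
  pos 1: 1110 XOR 1101 = 0011
  pos 3: 1111 XOR 1101 = 0010
  pos 5: 1010 XOR 1101 = 0111
  pos 6: 1111 XOR 1101 = 0010
  pos 8: 1001 XOR 1101 = 0100
  pos 9: 1000 XOR 1101 = 0101
  pos 10: 1011 XOR 1101 = 0110
  pos 11: 1100 XOR 1101 = 0001
Remainder = 001 (nonzero — an error is detected).

001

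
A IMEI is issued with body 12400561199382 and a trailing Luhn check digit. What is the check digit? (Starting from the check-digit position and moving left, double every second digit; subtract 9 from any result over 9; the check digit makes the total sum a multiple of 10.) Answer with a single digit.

Partial digits right→left: 2 8 3 9 9 1 1 6 5 0 0 4 2 1
Double every second digit counting from the check-digit position (so the 1st, 3rd, 5th, ... of the partial from the right).
  doubled (with −9 where >9): 4 6 9 2 1 0 4 → sum 26
  kept as-is: 8 9 1 6 0 4 1 → sum 29
Total = 26 + 29 = 55.
Check digit = (10 − (55 mod 10)) mod 10 = 5.

5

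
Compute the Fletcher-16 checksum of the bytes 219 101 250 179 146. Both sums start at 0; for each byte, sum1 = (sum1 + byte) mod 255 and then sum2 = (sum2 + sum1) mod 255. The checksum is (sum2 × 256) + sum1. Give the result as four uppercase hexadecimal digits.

Running sums (mod 255):
  after byte 0 (219): sum1=219, sum2=219
  after byte 1 (101): sum1=65, sum2=29
  after byte 2 (250): sum1=60, sum2=89
  after byte 3 (179): sum1=239, sum2=73
  after byte 4 (146): sum1=130, sum2=203
Checksum = sum2·256 + sum1 = 203·256 + 130 = 52098 = 0xCB82.

CB82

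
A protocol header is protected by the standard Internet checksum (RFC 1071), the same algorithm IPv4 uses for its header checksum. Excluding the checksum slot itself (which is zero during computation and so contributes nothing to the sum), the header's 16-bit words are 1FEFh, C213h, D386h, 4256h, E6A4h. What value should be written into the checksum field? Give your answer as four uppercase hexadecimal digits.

One's-complement addition (fold any carry out of bit 15 back into bit 0):
  0x1FEF + 0xC213 = 0x0E202
  0xE202 + 0xD386 = 0x1B588 → wrap carry → 0xB589
  0xB589 + 0x4256 = 0x0F7DF
  0xF7DF + 0xE6A4 = 0x1DE83 → wrap carry → 0xDE84
One's-complement sum = 0xDE84.
Checksum = ~0xDE84 & 0xFFFF = 0x217B.

217B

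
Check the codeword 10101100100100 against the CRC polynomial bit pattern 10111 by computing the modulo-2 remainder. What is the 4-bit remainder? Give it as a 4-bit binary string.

Modulo-2 division of 10101100100100 by 10111:
  pos 0: 10101 XOR 10111 = 00010
  pos 3: 10100 XOR 10111 = 00011
  pos 6: 11100 XOR 10111 = 01011
  pos 7: 10111 XOR 10111 = 00000
Remainder = 0000 (zero — the frame passes the CRC check).

0000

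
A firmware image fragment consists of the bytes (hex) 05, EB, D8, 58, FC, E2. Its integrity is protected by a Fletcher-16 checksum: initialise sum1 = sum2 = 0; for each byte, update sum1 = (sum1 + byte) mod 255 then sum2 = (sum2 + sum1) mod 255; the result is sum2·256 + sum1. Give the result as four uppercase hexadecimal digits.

0302

Running sums (mod 255):
  after byte 0 (05): sum1=5, sum2=5
  after byte 1 (EB): sum1=240, sum2=245
  after byte 2 (D8): sum1=201, sum2=191
  after byte 3 (58): sum1=34, sum2=225
  after byte 4 (FC): sum1=31, sum2=1
  after byte 5 (E2): sum1=2, sum2=3
Checksum = sum2·256 + sum1 = 3·256 + 2 = 770 = 0x0302.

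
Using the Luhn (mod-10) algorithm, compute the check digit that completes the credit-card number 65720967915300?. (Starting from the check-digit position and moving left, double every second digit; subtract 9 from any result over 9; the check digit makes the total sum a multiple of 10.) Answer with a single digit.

Partial digits right→left: 0 0 3 5 1 9 7 6 9 0 2 7 5 6
Double every second digit counting from the check-digit position (so the 1st, 3rd, 5th, ... of the partial from the right).
  doubled (with −9 where >9): 0 6 2 5 9 4 1 → sum 27
  kept as-is: 0 5 9 6 0 7 6 → sum 33
Total = 27 + 33 = 60.
Check digit = (10 − (60 mod 10)) mod 10 = 0.

0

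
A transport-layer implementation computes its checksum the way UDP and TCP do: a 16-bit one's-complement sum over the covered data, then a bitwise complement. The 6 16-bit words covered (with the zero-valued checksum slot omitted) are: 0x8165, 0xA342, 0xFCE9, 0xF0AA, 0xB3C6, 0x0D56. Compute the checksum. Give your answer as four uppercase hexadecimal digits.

One's-complement addition (fold any carry out of bit 15 back into bit 0):
  0x8165 + 0xA342 = 0x124A7 → wrap carry → 0x24A8
  0x24A8 + 0xFCE9 = 0x12191 → wrap carry → 0x2192
  0x2192 + 0xF0AA = 0x1123C → wrap carry → 0x123D
  0x123D + 0xB3C6 = 0x0C603
  0xC603 + 0x0D56 = 0x0D359
One's-complement sum = 0xD359.
Checksum = ~0xD359 & 0xFFFF = 0x2CA6.

2CA6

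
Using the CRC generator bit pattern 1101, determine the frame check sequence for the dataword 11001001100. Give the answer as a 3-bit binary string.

100

Append 3 zeros: 11001001100000. Divide by 1101 (XOR where the leading bit is 1):
  pos 0: 1100 XOR 1101 = 0001
  pos 3: 1100 XOR 1101 = 0001
  pos 6: 1110 XOR 1101 = 0011
  pos 8: 1100 XOR 1101 = 0001
Remainder (last 3 bits) = 100. This is the CRC / FCS.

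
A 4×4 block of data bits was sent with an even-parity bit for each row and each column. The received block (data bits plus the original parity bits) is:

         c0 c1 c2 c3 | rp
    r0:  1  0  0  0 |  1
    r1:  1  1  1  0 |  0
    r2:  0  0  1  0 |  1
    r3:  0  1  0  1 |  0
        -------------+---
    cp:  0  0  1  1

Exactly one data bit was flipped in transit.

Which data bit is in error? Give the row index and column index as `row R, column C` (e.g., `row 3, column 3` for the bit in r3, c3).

Recompute each row's even parity and compare to rp:
  r0: data parity 1, sent rp 1 → ok
  r1: data parity 1, sent rp 0 → mismatch
  r2: data parity 1, sent rp 1 → ok
  r3: data parity 0, sent rp 0 → ok
Recompute each column's even parity and compare to cp:
  c0: data parity 0, sent cp 0 → ok
  c1: data parity 0, sent cp 0 → ok
  c2: data parity 0, sent cp 1 → mismatch
  c3: data parity 1, sent cp 1 → ok
Exactly one row (r1) and one column (c2) fail → the flipped bit is at their intersection.

row 1, column 2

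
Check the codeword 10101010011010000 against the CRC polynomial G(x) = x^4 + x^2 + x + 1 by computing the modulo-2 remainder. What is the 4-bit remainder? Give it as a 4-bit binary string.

Modulo-2 division of 10101010011010000 by 10111:
  pos 0: 10101 XOR 10111 = 00010
  pos 3: 10010 XOR 10111 = 00101
  pos 5: 10101 XOR 10111 = 00010
  pos 8: 10101 XOR 10111 = 00010
  pos 11: 10000 XOR 10111 = 00111
Remainder = 1110 (nonzero — an error is detected).

1110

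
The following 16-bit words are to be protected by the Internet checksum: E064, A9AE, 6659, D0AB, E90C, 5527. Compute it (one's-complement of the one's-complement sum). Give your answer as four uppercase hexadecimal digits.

One's-complement addition (fold any carry out of bit 15 back into bit 0):
  0xE064 + 0xA9AE = 0x18A12 → wrap carry → 0x8A13
  0x8A13 + 0x6659 = 0x0F06C
  0xF06C + 0xD0AB = 0x1C117 → wrap carry → 0xC118
  0xC118 + 0xE90C = 0x1AA24 → wrap carry → 0xAA25
  0xAA25 + 0x5527 = 0x0FF4C
One's-complement sum = 0xFF4C.
Checksum = ~0xFF4C & 0xFFFF = 0x00B3.

00B3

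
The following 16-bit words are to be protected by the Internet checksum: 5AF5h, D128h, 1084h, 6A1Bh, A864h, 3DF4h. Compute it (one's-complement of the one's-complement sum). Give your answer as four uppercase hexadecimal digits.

72E9

One's-complement addition (fold any carry out of bit 15 back into bit 0):
  0x5AF5 + 0xD128 = 0x12C1D → wrap carry → 0x2C1E
  0x2C1E + 0x1084 = 0x03CA2
  0x3CA2 + 0x6A1B = 0x0A6BD
  0xA6BD + 0xA864 = 0x14F21 → wrap carry → 0x4F22
  0x4F22 + 0x3DF4 = 0x08D16
One's-complement sum = 0x8D16.
Checksum = ~0x8D16 & 0xFFFF = 0x72E9.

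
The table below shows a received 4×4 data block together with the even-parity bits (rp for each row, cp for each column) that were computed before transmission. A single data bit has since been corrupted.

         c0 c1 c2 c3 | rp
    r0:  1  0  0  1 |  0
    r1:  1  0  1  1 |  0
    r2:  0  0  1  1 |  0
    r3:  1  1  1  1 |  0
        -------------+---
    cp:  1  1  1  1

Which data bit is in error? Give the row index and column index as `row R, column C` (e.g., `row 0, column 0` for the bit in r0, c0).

Recompute each row's even parity and compare to rp:
  r0: data parity 0, sent rp 0 → ok
  r1: data parity 1, sent rp 0 → mismatch
  r2: data parity 0, sent rp 0 → ok
  r3: data parity 0, sent rp 0 → ok
Recompute each column's even parity and compare to cp:
  c0: data parity 1, sent cp 1 → ok
  c1: data parity 1, sent cp 1 → ok
  c2: data parity 1, sent cp 1 → ok
  c3: data parity 0, sent cp 1 → mismatch
Exactly one row (r1) and one column (c3) fail → the flipped bit is at their intersection.

row 1, column 3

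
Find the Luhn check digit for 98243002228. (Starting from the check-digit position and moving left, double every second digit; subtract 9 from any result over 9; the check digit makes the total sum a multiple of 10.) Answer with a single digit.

Partial digits right→left: 8 2 2 2 0 0 3 4 2 8 9
Double every second digit counting from the check-digit position (so the 1st, 3rd, 5th, ... of the partial from the right).
  doubled (with −9 where >9): 7 4 0 6 4 9 → sum 30
  kept as-is: 2 2 0 4 8 → sum 16
Total = 30 + 16 = 46.
Check digit = (10 − (46 mod 10)) mod 10 = 4.

4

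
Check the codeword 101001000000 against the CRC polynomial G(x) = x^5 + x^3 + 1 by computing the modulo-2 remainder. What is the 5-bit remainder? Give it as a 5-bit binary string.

Modulo-2 division of 101001000000 by 101001:
  pos 0: 101001 XOR 101001 = 000000
Remainder = 00000 (zero — the frame passes the CRC check).

00000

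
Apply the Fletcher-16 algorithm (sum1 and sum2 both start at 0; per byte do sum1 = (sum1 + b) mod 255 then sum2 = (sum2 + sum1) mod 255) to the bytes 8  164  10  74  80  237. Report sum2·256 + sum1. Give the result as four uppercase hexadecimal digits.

FC3F

Running sums (mod 255):
  after byte 0 (8): sum1=8, sum2=8
  after byte 1 (164): sum1=172, sum2=180
  after byte 2 (10): sum1=182, sum2=107
  after byte 3 (74): sum1=1, sum2=108
  after byte 4 (80): sum1=81, sum2=189
  after byte 5 (237): sum1=63, sum2=252
Checksum = sum2·256 + sum1 = 252·256 + 63 = 64575 = 0xFC3F.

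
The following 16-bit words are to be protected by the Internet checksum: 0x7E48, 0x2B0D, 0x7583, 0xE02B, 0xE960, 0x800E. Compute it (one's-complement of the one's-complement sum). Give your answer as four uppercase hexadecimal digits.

978B

One's-complement addition (fold any carry out of bit 15 back into bit 0):
  0x7E48 + 0x2B0D = 0x0A955
  0xA955 + 0x7583 = 0x11ED8 → wrap carry → 0x1ED9
  0x1ED9 + 0xE02B = 0x0FF04
  0xFF04 + 0xE960 = 0x1E864 → wrap carry → 0xE865
  0xE865 + 0x800E = 0x16873 → wrap carry → 0x6874
One's-complement sum = 0x6874.
Checksum = ~0x6874 & 0xFFFF = 0x978B.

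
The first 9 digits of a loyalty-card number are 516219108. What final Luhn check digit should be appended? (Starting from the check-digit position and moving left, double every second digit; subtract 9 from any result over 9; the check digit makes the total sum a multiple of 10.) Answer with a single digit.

Partial digits right→left: 8 0 1 9 1 2 6 1 5
Double every second digit counting from the check-digit position (so the 1st, 3rd, 5th, ... of the partial from the right).
  doubled (with −9 where >9): 7 2 2 3 1 → sum 15
  kept as-is: 0 9 2 1 → sum 12
Total = 15 + 12 = 27.
Check digit = (10 − (27 mod 10)) mod 10 = 3.

3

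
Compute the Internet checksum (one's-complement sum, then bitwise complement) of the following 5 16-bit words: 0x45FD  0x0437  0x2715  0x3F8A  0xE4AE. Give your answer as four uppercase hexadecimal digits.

One's-complement addition (fold any carry out of bit 15 back into bit 0):
  0x45FD + 0x0437 = 0x04A34
  0x4A34 + 0x2715 = 0x07149
  0x7149 + 0x3F8A = 0x0B0D3
  0xB0D3 + 0xE4AE = 0x19581 → wrap carry → 0x9582
One's-complement sum = 0x9582.
Checksum = ~0x9582 & 0xFFFF = 0x6A7D.

6A7D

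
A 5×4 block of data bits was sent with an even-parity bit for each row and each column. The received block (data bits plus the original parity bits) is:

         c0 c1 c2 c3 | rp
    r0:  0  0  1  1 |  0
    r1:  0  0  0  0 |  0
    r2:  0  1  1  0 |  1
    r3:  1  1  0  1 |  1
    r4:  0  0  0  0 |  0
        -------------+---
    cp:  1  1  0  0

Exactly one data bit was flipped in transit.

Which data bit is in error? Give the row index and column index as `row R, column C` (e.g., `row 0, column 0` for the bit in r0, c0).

Recompute each row's even parity and compare to rp:
  r0: data parity 0, sent rp 0 → ok
  r1: data parity 0, sent rp 0 → ok
  r2: data parity 0, sent rp 1 → mismatch
  r3: data parity 1, sent rp 1 → ok
  r4: data parity 0, sent rp 0 → ok
Recompute each column's even parity and compare to cp:
  c0: data parity 1, sent cp 1 → ok
  c1: data parity 0, sent cp 1 → mismatch
  c2: data parity 0, sent cp 0 → ok
  c3: data parity 0, sent cp 0 → ok
Exactly one row (r2) and one column (c1) fail → the flipped bit is at their intersection.

row 2, column 1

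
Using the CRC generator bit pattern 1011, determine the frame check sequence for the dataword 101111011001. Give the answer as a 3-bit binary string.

000

Append 3 zeros: 101111011001000. Divide by 1011 (XOR where the leading bit is 1):
  pos 0: 1011 XOR 1011 = 0000
  pos 4: 1101 XOR 1011 = 0110
  pos 5: 1101 XOR 1011 = 0110
  pos 6: 1100 XOR 1011 = 0111
  pos 7: 1110 XOR 1011 = 0101
  pos 8: 1011 XOR 1011 = 0000
Remainder (last 3 bits) = 000. This is the CRC / FCS.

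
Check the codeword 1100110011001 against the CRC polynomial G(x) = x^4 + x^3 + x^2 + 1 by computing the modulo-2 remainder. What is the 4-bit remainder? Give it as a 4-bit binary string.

Modulo-2 division of 1100110011001 by 11101:
  pos 0: 11001 XOR 11101 = 00100
  pos 2: 10010 XOR 11101 = 01111
  pos 3: 11110 XOR 11101 = 00011
  pos 6: 11110 XOR 11101 = 00011
Remainder = 1101 (nonzero — an error is detected).

1101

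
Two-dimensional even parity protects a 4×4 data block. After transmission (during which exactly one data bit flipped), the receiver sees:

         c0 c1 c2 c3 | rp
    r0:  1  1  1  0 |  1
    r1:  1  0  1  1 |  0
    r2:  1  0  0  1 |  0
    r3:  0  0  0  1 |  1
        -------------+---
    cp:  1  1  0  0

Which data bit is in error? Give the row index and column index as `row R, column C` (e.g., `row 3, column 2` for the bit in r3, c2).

Recompute each row's even parity and compare to rp:
  r0: data parity 1, sent rp 1 → ok
  r1: data parity 1, sent rp 0 → mismatch
  r2: data parity 0, sent rp 0 → ok
  r3: data parity 1, sent rp 1 → ok
Recompute each column's even parity and compare to cp:
  c0: data parity 1, sent cp 1 → ok
  c1: data parity 1, sent cp 1 → ok
  c2: data parity 0, sent cp 0 → ok
  c3: data parity 1, sent cp 0 → mismatch
Exactly one row (r1) and one column (c3) fail → the flipped bit is at their intersection.

row 1, column 3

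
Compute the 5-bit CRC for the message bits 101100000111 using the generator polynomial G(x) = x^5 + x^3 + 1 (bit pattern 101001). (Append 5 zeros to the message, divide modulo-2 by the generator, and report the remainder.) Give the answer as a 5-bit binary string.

01100

Append 5 zeros: 10110000011100000. Divide by 101001 (XOR where the leading bit is 1):
  pos 0: 101100 XOR 101001 = 000101
  pos 3: 101000 XOR 101001 = 000001
  pos 8: 111100 XOR 101001 = 010101
  pos 9: 101010 XOR 101001 = 000011
Remainder (last 5 bits) = 01100. This is the CRC / FCS.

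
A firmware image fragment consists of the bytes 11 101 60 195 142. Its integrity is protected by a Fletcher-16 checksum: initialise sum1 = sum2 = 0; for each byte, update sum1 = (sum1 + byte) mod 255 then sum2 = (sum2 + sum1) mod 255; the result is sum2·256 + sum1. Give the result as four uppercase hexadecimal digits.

Running sums (mod 255):
  after byte 0 (11): sum1=11, sum2=11
  after byte 1 (101): sum1=112, sum2=123
  after byte 2 (60): sum1=172, sum2=40
  after byte 3 (195): sum1=112, sum2=152
  after byte 4 (142): sum1=254, sum2=151
Checksum = sum2·256 + sum1 = 151·256 + 254 = 38910 = 0x97FE.

97FE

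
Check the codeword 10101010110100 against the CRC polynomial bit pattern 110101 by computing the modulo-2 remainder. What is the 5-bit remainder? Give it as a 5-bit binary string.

Modulo-2 division of 10101010110100 by 110101:
  pos 0: 101010 XOR 110101 = 011111
  pos 1: 111111 XOR 110101 = 001010
  pos 3: 101001 XOR 110101 = 011100
  pos 4: 111001 XOR 110101 = 001100
  pos 6: 110001 XOR 110101 = 000100
Remainder = 10000 (nonzero — an error is detected).

10000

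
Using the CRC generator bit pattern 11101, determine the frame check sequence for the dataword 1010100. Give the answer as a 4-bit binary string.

0100

Append 4 zeros: 10101000000. Divide by 11101 (XOR where the leading bit is 1):
  pos 0: 10101 XOR 11101 = 01000
  pos 1: 10000 XOR 11101 = 01101
  pos 2: 11010 XOR 11101 = 00111
  pos 4: 11100 XOR 11101 = 00001
Remainder (last 4 bits) = 0100. This is the CRC / FCS.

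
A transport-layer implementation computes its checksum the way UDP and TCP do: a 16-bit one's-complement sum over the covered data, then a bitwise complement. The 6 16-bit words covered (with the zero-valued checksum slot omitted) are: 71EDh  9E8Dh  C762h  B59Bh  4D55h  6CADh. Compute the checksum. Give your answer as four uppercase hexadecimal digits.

One's-complement addition (fold any carry out of bit 15 back into bit 0):
  0x71ED + 0x9E8D = 0x1107A → wrap carry → 0x107B
  0x107B + 0xC762 = 0x0D7DD
  0xD7DD + 0xB59B = 0x18D78 → wrap carry → 0x8D79
  0x8D79 + 0x4D55 = 0x0DACE
  0xDACE + 0x6CAD = 0x1477B → wrap carry → 0x477C
One's-complement sum = 0x477C.
Checksum = ~0x477C & 0xFFFF = 0xB883.

B883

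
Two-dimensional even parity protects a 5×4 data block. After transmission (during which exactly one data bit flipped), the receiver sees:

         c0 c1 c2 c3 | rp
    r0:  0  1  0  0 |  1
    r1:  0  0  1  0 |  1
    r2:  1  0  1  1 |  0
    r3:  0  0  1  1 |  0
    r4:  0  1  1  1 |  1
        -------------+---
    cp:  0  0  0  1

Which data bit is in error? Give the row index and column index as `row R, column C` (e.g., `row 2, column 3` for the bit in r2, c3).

row 2, column 0

Recompute each row's even parity and compare to rp:
  r0: data parity 1, sent rp 1 → ok
  r1: data parity 1, sent rp 1 → ok
  r2: data parity 1, sent rp 0 → mismatch
  r3: data parity 0, sent rp 0 → ok
  r4: data parity 1, sent rp 1 → ok
Recompute each column's even parity and compare to cp:
  c0: data parity 1, sent cp 0 → mismatch
  c1: data parity 0, sent cp 0 → ok
  c2: data parity 0, sent cp 0 → ok
  c3: data parity 1, sent cp 1 → ok
Exactly one row (r2) and one column (c0) fail → the flipped bit is at their intersection.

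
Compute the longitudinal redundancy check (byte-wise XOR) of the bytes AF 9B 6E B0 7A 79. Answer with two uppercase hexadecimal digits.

E9

XOR the bytes together:
  start with 0xAF
  0xAF ⊕ 0x9B = 0x34
  0x34 ⊕ 0x6E = 0x5A
  0x5A ⊕ 0xB0 = 0xEA
  0xEA ⊕ 0x7A = 0x90
  0x90 ⊕ 0x79 = 0xE9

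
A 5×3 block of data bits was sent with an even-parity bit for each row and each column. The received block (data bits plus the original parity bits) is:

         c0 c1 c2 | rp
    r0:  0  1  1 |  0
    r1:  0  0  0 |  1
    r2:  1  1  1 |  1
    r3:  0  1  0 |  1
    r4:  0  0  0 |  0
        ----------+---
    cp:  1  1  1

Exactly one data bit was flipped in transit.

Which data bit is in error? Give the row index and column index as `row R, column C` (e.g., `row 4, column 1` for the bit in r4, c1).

row 1, column 2

Recompute each row's even parity and compare to rp:
  r0: data parity 0, sent rp 0 → ok
  r1: data parity 0, sent rp 1 → mismatch
  r2: data parity 1, sent rp 1 → ok
  r3: data parity 1, sent rp 1 → ok
  r4: data parity 0, sent rp 0 → ok
Recompute each column's even parity and compare to cp:
  c0: data parity 1, sent cp 1 → ok
  c1: data parity 1, sent cp 1 → ok
  c2: data parity 0, sent cp 1 → mismatch
Exactly one row (r1) and one column (c2) fail → the flipped bit is at their intersection.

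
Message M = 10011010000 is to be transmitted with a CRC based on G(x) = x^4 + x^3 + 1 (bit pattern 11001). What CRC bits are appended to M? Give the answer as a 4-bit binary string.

0101

Append 4 zeros: 100110100000000. Divide by 11001 (XOR where the leading bit is 1):
  pos 0: 10011 XOR 11001 = 01010
  pos 1: 10100 XOR 11001 = 01101
  pos 2: 11011 XOR 11001 = 00010
  pos 5: 10000 XOR 11001 = 01001
  pos 6: 10010 XOR 11001 = 01011
  pos 7: 10110 XOR 11001 = 01111
  pos 8: 11110 XOR 11001 = 00111
  pos 10: 11100 XOR 11001 = 00101
Remainder (last 4 bits) = 0101. This is the CRC / FCS.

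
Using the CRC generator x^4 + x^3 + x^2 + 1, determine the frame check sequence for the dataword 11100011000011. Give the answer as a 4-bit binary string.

0001

Append 4 zeros: 111000110000110000. Divide by 11101 (XOR where the leading bit is 1):
  pos 0: 11100 XOR 11101 = 00001
  pos 4: 10110 XOR 11101 = 01011
  pos 5: 10110 XOR 11101 = 01011
  pos 6: 10110 XOR 11101 = 01011
  pos 7: 10110 XOR 11101 = 01011
  pos 8: 10111 XOR 11101 = 01010
  pos 9: 10101 XOR 11101 = 01000
  pos 10: 10000 XOR 11101 = 01101
  pos 11: 11010 XOR 11101 = 00111
  pos 13: 11100 XOR 11101 = 00001
Remainder (last 4 bits) = 0001. This is the CRC / FCS.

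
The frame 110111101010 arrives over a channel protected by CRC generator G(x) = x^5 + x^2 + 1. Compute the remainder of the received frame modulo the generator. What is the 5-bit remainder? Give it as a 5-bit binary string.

Modulo-2 division of 110111101010 by 100101:
  pos 0: 110111 XOR 100101 = 010010
  pos 1: 100101 XOR 100101 = 000000
Remainder = 01010 (nonzero — an error is detected).

01010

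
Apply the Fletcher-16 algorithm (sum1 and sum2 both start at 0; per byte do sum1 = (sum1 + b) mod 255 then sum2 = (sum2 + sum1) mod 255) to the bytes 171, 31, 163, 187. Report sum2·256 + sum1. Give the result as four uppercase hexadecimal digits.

Running sums (mod 255):
  after byte 0 (171): sum1=171, sum2=171
  after byte 1 (31): sum1=202, sum2=118
  after byte 2 (163): sum1=110, sum2=228
  after byte 3 (187): sum1=42, sum2=15
Checksum = sum2·256 + sum1 = 15·256 + 42 = 3882 = 0x0F2A.

0F2A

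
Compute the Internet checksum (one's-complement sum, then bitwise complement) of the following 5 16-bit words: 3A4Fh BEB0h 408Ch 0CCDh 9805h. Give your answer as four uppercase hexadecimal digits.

One's-complement addition (fold any carry out of bit 15 back into bit 0):
  0x3A4F + 0xBEB0 = 0x0F8FF
  0xF8FF + 0x408C = 0x1398B → wrap carry → 0x398C
  0x398C + 0x0CCD = 0x04659
  0x4659 + 0x9805 = 0x0DE5E
One's-complement sum = 0xDE5E.
Checksum = ~0xDE5E & 0xFFFF = 0x21A1.

21A1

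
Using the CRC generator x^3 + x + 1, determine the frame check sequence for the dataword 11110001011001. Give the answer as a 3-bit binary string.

Append 3 zeros: 11110001011001000. Divide by 1011 (XOR where the leading bit is 1):
  pos 0: 1111 XOR 1011 = 0100
  pos 1: 1000 XOR 1011 = 0011
  pos 3: 1100 XOR 1011 = 0111
  pos 4: 1111 XOR 1011 = 0100
  pos 5: 1000 XOR 1011 = 0011
  pos 7: 1111 XOR 1011 = 0100
  pos 8: 1000 XOR 1011 = 0011
  pos 10: 1101 XOR 1011 = 0110
  pos 11: 1100 XOR 1011 = 0111
  pos 12: 1110 XOR 1011 = 0101
  pos 13: 1010 XOR 1011 = 0001
Remainder (last 3 bits) = 001. This is the CRC / FCS.

001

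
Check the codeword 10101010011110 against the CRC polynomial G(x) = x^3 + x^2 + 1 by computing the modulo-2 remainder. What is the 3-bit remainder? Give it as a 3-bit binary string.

Modulo-2 division of 10101010011110 by 1101:
  pos 0: 1010 XOR 1101 = 0111
  pos 1: 1111 XOR 1101 = 0010
  pos 3: 1001 XOR 1101 = 0100
  pos 4: 1000 XOR 1101 = 0101
  pos 5: 1010 XOR 1101 = 0111
  pos 6: 1111 XOR 1101 = 0010
  pos 8: 1011 XOR 1101 = 0110
  pos 9: 1101 XOR 1101 = 0000
Remainder = 000 (zero — the frame passes the CRC check).

000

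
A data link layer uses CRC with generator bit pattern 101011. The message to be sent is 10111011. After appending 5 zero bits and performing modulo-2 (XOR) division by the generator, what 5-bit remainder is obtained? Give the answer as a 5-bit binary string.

00110

Append 5 zeros: 1011101100000. Divide by 101011 (XOR where the leading bit is 1):
  pos 0: 101110 XOR 101011 = 000101
  pos 3: 101110 XOR 101011 = 000101
  pos 6: 101000 XOR 101011 = 000011
Remainder (last 5 bits) = 00110. This is the CRC / FCS.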